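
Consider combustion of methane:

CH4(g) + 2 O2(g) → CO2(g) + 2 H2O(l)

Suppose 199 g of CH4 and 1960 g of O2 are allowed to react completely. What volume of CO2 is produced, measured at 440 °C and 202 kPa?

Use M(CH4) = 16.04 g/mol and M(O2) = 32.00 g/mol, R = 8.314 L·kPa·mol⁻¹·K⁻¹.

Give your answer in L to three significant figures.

364 L

n(CH4) = 199 / 16.04 = 12.41 mol
n(O2) = 1960 / 32.00 = 61.25 mol
For 12.41 mol CH4, stoichiometry requires (2/1) × 12.41 = 24.82 mol O2; 61.25 mol is available, so CH4 is limiting.
n(CO2) = (1/1) × 12.41 = 12.41 mol
V(CO2) = nRT/P = 12.41 × 8.314 × 713.15 / 202 = 364.3 L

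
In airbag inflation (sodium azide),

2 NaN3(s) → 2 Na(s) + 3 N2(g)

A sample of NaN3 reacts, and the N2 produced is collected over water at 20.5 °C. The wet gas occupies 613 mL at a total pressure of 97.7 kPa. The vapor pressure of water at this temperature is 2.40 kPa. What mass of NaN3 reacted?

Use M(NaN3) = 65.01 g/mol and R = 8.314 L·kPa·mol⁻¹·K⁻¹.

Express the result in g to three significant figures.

P(N2) = 97.7 − 2.40 = 95.30 kPa
n(N2) = PV/RT = (95.30 × 0.6130) / (8.314 × 293.65) = 0.02393 mol
n(NaN3) = (2/3) × 0.02393 = 0.01595 mol
m(NaN3) = 0.01595 × 65.01 = 1.037 g

1.04 g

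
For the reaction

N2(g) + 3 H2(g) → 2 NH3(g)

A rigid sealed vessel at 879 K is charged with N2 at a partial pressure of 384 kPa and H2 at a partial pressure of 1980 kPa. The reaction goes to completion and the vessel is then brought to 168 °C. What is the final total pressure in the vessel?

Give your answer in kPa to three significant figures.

801 kPa

Because the vessel is rigid and T is held at 879 K, work the stoichiometry in partial pressures (P_i = n_iRT/V).
P(H2) required for 384 kPa of N2 = (3/1) × 384 = 1152 kPa; available 1980 kPa, so N2 is limiting.
P(H2) remaining = 1980 − (3/1) × 384 = 828.0 kPa
P(gaseous products) = (2)/1 × 384 = 768.0 kPa
P_total at 879 K = 828.0 + 768.0 = 1596 kPa
Scaling to 168 °C: P = 1596 × 441.15/879 = 801.0 kPa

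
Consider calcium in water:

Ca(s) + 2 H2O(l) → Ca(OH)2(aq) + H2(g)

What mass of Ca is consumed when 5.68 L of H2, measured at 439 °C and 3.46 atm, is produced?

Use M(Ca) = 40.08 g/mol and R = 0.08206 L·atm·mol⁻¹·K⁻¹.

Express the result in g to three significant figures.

n(H2) = PV/RT = (3.46 × 5.68) / (0.08206 × 712.15) = 0.3363 mol
n(Ca) = (1/1) × 0.3363 = 0.3363 mol
m(Ca) = 0.3363 × 40.08 = 13.48 g

13.5 g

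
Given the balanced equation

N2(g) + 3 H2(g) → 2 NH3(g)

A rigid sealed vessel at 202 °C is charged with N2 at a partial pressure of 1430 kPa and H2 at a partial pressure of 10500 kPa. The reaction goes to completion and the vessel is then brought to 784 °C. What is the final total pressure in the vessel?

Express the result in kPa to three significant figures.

20200 kPa

With V and T fixed, P_i ∝ n_i, so the mole ratios apply directly to partial pressures at 202 °C.
P(H2) required for 1430 kPa of N2 = (3/1) × 1430 = 4290 kPa; available 10500 kPa, so N2 is limiting.
P(H2) remaining = 10500 − (3/1) × 1430 = 6210 kPa
P(gaseous products) = (2)/1 × 1430 = 2860 kPa
P_total at 202 °C = 6210 + 2860 = 9070 kPa
Scaling to 784 °C: P = 9070 × 1057.15/475.15 = 20180 kPa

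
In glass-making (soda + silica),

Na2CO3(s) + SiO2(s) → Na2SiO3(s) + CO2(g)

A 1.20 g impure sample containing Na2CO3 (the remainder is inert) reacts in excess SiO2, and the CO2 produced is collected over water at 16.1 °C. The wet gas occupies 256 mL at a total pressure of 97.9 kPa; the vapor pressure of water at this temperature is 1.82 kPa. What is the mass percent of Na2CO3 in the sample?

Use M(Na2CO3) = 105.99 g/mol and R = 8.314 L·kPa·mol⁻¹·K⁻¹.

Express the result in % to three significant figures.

P(CO2) = 97.9 − 1.82 = 96.08 kPa
n(CO2) = PV/RT = (96.08 × 0.2560) / (8.314 × 289.25) = 0.01023 mol
n(Na2CO3) = (1/1) × 0.01023 = 0.01023 mol
m(Na2CO3) = 0.01023 × 105.99 = 1.084 g
%Na2CO3 = 1.084 / 1.20 × 100 = 90.33%

90.3 %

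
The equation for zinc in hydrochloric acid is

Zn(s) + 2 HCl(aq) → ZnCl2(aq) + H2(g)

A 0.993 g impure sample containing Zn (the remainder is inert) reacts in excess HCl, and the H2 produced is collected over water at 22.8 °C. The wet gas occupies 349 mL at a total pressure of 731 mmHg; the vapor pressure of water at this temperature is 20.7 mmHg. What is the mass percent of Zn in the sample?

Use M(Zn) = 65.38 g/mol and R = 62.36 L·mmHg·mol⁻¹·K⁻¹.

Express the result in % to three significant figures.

88.4 %

P(H2) = 731 − 20.7 = 710.3 mmHg
n(H2) = PV/RT = (710.3 × 0.3490) / (62.36 × 295.95) = 0.01343 mol
n(Zn) = (1/1) × 0.01343 = 0.01343 mol
m(Zn) = 0.01343 × 65.38 = 0.8781 g
%Zn = 0.8781 / 0.993 × 100 = 88.43%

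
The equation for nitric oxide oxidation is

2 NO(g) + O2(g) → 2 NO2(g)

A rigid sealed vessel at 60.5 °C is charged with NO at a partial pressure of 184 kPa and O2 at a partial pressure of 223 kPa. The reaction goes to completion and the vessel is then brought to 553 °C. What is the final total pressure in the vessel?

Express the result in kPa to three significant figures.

Because the vessel is rigid and T is held at 60.5 °C, work the stoichiometry in partial pressures (P_i = n_iRT/V).
P(O2) required for 184 kPa of NO = (1/2) × 184 = 92.00 kPa; available 223 kPa, so NO is limiting.
P(O2) remaining = 223 − (1/2) × 184 = 131.0 kPa
P(gaseous products) = (2)/2 × 184 = 184.0 kPa
P_total at 60.5 °C = 131.0 + 184.0 = 315.0 kPa
Scaling to 553 °C: P = 315.0 × 826.15/333.65 = 780.0 kPa

780 kPa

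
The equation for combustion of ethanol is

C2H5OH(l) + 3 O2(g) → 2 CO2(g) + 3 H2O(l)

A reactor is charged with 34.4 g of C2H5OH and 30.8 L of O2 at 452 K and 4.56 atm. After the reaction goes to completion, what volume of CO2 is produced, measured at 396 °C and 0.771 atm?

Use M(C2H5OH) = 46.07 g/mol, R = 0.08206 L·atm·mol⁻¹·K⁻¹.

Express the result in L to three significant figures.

106 L

n(C2H5OH) = 34.4 / 46.07 = 0.7467 mol
n(O2) = PV/RT = (4.56 × 30.8) / (0.08206 × 452) = 3.787 mol
For 0.7467 mol C2H5OH, stoichiometry requires (3/1) × 0.7467 = 2.240 mol O2; 3.787 mol is available, so C2H5OH is limiting.
n(CO2) = (2/1) × 0.7467 = 1.493 mol
V(CO2) = nRT/P = 1.493 × 0.08206 × 669.15 / 0.771 = 106.3 L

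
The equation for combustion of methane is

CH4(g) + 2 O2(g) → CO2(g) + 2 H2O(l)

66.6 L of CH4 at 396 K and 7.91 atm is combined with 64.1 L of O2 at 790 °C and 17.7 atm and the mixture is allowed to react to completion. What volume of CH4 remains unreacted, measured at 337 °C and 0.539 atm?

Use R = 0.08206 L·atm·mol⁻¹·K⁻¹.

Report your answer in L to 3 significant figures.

902 L

n(CH4) = PV/RT = (7.91 × 66.6) / (0.08206 × 396) = 16.21 mol
n(O2) = PV/RT = (17.7 × 64.1) / (0.08206 × 1063.15) = 13.00 mol
For 16.21 mol CH4, stoichiometry requires (2/1) × 16.21 = 32.42 mol O2; 13.00 mol is available, so O2 is limiting.
n(CH4) consumed = (1/2) × 13.00 = 6.500 mol; remaining = 16.21 − 6.500 = 9.710 mol
V(CH4) = nRT/P = 9.710 × 0.08206 × 610.15 / 0.539 = 902.0 L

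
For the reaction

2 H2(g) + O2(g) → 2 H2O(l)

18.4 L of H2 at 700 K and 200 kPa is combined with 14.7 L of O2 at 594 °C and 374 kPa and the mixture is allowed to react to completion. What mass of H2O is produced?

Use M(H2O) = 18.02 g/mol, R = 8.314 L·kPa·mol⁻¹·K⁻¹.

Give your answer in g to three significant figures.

11.4 g

n(H2) = PV/RT = (200 × 18.4) / (8.314 × 700) = 0.6323 mol
n(O2) = PV/RT = (374 × 14.7) / (8.314 × 867.15) = 0.7626 mol
For 0.6323 mol H2, stoichiometry requires (1/2) × 0.6323 = 0.3161 mol O2; 0.7626 mol is available, so H2 is limiting.
n(H2O) = (2/2) × 0.6323 = 0.6323 mol
m(H2O) = 0.6323 × 18.02 = 11.39 g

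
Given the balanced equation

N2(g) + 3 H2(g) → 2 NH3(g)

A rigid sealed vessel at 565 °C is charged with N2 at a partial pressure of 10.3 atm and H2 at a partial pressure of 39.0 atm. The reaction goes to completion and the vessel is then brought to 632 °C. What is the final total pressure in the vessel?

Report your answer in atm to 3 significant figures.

31.0 atm

Because the vessel is rigid and T is held at 565 °C, work the stoichiometry in partial pressures (P_i = n_iRT/V).
P(H2) required for 10.3 atm of N2 = (3/1) × 10.3 = 30.90 atm; available 39.0 atm, so N2 is limiting.
P(H2) remaining = 39.0 − (3/1) × 10.3 = 8.100 atm
P(gaseous products) = (2)/1 × 10.3 = 20.60 atm
P_total at 565 °C = 8.100 + 20.60 = 28.70 atm
Scaling to 632 °C: P = 28.70 × 905.15/838.15 = 30.99 atm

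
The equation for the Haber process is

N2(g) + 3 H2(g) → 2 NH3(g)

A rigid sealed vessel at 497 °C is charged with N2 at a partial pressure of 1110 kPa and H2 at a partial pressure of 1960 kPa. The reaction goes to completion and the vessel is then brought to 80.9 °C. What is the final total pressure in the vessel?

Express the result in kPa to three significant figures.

With V and T fixed, P_i ∝ n_i, so the mole ratios apply directly to partial pressures at 497 °C.
P(H2) required for 1110 kPa of N2 = (3/1) × 1110 = 3330 kPa; available 1960 kPa, so H2 is limiting.
P(N2) remaining = 1110 − (1/3) × 1960 = 456.7 kPa
P(gaseous products) = (2)/3 × 1960 = 1307 kPa
P_total at 497 °C = 456.7 + 1307 = 1764 kPa
Scaling to 80.9 °C: P = 1764 × 354.05/770.15 = 810.9 kPa

811 kPa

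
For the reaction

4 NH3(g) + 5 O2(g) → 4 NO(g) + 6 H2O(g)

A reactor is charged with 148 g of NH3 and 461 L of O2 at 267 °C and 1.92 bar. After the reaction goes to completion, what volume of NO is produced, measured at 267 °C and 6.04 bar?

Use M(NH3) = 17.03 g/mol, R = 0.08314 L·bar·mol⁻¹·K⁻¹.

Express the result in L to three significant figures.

64.6 L

n(NH3) = 148 / 17.03 = 8.691 mol
n(O2) = PV/RT = (1.92 × 461) / (0.08314 × 540.15) = 19.71 mol
For 8.691 mol NH3, stoichiometry requires (5/4) × 8.691 = 10.86 mol O2; 19.71 mol is available, so NH3 is limiting.
n(NO) = (4/4) × 8.691 = 8.691 mol
V(NO) = nRT/P = 8.691 × 0.08314 × 540.15 / 6.04 = 64.62 L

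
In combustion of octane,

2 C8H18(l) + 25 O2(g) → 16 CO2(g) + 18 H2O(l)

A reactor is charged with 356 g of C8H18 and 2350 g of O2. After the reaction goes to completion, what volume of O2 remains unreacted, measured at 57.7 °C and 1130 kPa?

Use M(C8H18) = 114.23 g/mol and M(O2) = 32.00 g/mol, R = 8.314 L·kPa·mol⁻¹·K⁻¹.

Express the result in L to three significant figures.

83.9 L

n(C8H18) = 356 / 114.23 = 3.117 mol
n(O2) = 2350 / 32.00 = 73.44 mol
For 3.117 mol C8H18, stoichiometry requires (25/2) × 3.117 = 38.96 mol O2; 73.44 mol is available, so C8H18 is limiting.
n(O2) consumed = (25/2) × 3.117 = 38.96 mol; remaining = 73.44 − 38.96 = 34.48 mol
V(O2) = nRT/P = 34.48 × 8.314 × 330.85 / 1130 = 83.93 L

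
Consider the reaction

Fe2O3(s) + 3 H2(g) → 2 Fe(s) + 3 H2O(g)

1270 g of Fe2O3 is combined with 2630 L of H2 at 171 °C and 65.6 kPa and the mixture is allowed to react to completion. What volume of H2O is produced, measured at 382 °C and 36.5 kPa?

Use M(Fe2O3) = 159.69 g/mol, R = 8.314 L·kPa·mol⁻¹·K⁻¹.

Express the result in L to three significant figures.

3560 L

n(Fe2O3) = 1270 / 159.69 = 7.953 mol
n(H2) = PV/RT = (65.6 × 2630) / (8.314 × 444.15) = 46.72 mol
For 7.953 mol Fe2O3, stoichiometry requires (3/1) × 7.953 = 23.86 mol H2; 46.72 mol is available, so Fe2O3 is limiting.
n(H2O) = (3/1) × 7.953 = 23.86 mol
V(H2O) = nRT/P = 23.86 × 8.314 × 655.15 / 36.5 = 3561 L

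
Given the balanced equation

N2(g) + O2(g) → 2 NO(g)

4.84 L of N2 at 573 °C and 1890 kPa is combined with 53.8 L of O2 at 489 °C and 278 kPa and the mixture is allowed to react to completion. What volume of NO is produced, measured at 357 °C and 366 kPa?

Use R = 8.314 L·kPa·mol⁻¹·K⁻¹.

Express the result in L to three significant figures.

n(N2) = PV/RT = (1890 × 4.84) / (8.314 × 846.15) = 1.300 mol
n(O2) = PV/RT = (278 × 53.8) / (8.314 × 762.15) = 2.360 mol
For 1.300 mol N2, stoichiometry requires (1/1) × 1.300 = 1.300 mol O2; 2.360 mol is available, so N2 is limiting.
n(NO) = (2/1) × 1.300 = 2.600 mol
V(NO) = nRT/P = 2.600 × 8.314 × 630.15 / 366 = 37.22 L

37.2 L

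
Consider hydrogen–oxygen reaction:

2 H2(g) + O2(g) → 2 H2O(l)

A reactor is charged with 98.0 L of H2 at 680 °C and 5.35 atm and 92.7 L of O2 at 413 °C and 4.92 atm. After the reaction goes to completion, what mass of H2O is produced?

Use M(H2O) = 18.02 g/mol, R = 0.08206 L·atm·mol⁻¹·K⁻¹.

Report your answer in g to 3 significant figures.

n(H2) = PV/RT = (5.35 × 98.0) / (0.08206 × 953.15) = 6.703 mol
n(O2) = PV/RT = (4.92 × 92.7) / (0.08206 × 686.15) = 8.100 mol
For 6.703 mol H2, stoichiometry requires (1/2) × 6.703 = 3.352 mol O2; 8.100 mol is available, so H2 is limiting.
n(H2O) = (2/2) × 6.703 = 6.703 mol
m(H2O) = 6.703 × 18.02 = 120.8 g

121 g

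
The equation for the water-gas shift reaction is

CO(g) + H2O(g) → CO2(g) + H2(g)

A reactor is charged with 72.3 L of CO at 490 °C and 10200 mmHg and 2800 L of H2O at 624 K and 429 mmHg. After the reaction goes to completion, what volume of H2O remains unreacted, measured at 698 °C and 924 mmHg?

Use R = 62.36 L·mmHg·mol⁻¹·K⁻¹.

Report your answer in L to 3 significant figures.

1010 L

n(CO) = PV/RT = (10200 × 72.3) / (62.36 × 763.15) = 15.50 mol
n(H2O) = PV/RT = (429 × 2800) / (62.36 × 624) = 30.87 mol
For 15.50 mol CO, stoichiometry requires (1/1) × 15.50 = 15.50 mol H2O; 30.87 mol is available, so CO is limiting.
n(H2O) consumed = (1/1) × 15.50 = 15.50 mol; remaining = 30.87 − 15.50 = 15.37 mol
V(H2O) = nRT/P = 15.37 × 62.36 × 971.15 / 924 = 1007 L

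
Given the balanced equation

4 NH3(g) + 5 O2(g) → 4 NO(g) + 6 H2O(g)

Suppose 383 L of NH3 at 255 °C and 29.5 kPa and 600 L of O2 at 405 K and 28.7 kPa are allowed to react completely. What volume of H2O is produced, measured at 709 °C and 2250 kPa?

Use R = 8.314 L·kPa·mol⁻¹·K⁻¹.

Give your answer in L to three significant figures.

n(NH3) = PV/RT = (29.5 × 383) / (8.314 × 528.15) = 2.573 mol
n(O2) = PV/RT = (28.7 × 600) / (8.314 × 405) = 5.114 mol
For 2.573 mol NH3, stoichiometry requires (5/4) × 2.573 = 3.216 mol O2; 5.114 mol is available, so NH3 is limiting.
n(H2O) = (6/4) × 2.573 = 3.859 mol
V(H2O) = nRT/P = 3.859 × 8.314 × 982.15 / 2250 = 14.00 L

14.0 L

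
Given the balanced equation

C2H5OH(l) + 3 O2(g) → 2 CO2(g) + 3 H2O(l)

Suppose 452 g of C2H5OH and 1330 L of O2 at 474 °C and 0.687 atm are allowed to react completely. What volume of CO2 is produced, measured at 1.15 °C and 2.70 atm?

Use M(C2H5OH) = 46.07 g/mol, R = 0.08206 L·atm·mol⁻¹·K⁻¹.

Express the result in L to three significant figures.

n(C2H5OH) = 452 / 46.07 = 9.811 mol
n(O2) = PV/RT = (0.687 × 1330) / (0.08206 × 747.15) = 14.90 mol
For 9.811 mol C2H5OH, stoichiometry requires (3/1) × 9.811 = 29.43 mol O2; 14.90 mol is available, so O2 is limiting.
n(CO2) = (2/3) × 14.90 = 9.933 mol
V(CO2) = nRT/P = 9.933 × 0.08206 × 274.3 / 2.70 = 82.81 L

82.8 L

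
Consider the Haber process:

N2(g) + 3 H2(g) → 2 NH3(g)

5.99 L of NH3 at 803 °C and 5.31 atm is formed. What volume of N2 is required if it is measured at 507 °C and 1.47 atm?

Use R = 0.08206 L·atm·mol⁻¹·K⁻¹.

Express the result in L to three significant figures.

7.84 L

n(NH3) = PV/RT = (5.31 × 5.99) / (0.08206 × 1076.15) = 0.3602 mol
n(N2) = (1/2) × 0.3602 = 0.1801 mol
V = nRT/P = 0.1801 × 0.08206 × 780.15 / 1.47 = 7.843 L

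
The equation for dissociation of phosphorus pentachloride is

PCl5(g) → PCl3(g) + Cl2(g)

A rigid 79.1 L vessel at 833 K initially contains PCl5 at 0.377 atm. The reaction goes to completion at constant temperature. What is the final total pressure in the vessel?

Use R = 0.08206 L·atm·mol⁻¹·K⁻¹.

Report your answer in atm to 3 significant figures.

0.754 atm

Since T and V are fixed, P_final/P_initial = n_final/n_initial = 2/1.
P_final = (2/1) × 0.377 = 0.7540 atm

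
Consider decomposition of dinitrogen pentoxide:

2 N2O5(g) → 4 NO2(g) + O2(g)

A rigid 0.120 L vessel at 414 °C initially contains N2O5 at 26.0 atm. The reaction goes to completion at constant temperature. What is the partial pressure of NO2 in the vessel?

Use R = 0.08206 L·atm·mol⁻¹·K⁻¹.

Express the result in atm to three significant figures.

52.0 atm

n(N2O5)₀ = PV/RT = (26.0 × 0.120) / (0.08206 × 687.15) = 0.05533 mol
n(NO2) = (4/2) × 0.05533 = 0.1107 mol
P(NO2) = nRT/V = 0.1107 × 0.08206 × 687.15 / 0.120 = 52.02 atm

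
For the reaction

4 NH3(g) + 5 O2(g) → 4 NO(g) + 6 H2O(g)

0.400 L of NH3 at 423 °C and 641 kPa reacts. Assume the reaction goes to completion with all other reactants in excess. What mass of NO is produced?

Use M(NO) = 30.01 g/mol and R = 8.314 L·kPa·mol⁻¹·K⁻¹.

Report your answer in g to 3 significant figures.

1.33 g

n(NH3) = PV/RT = (641 × 0.400) / (8.314 × 696.15) = 0.04430 mol
n(NO) = (4/4) × 0.04430 = 0.04430 mol
m(NO) = 0.04430 × 30.01 = 1.329 g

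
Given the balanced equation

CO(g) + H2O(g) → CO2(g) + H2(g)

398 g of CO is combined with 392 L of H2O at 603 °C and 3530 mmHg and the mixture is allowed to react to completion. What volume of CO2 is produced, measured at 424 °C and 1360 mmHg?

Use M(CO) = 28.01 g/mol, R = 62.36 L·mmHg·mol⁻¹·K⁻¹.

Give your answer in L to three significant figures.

n(CO) = 398 / 28.01 = 14.21 mol
n(H2O) = PV/RT = (3530 × 392) / (62.36 × 876.15) = 25.33 mol
For 14.21 mol CO, stoichiometry requires (1/1) × 14.21 = 14.21 mol H2O; 25.33 mol is available, so CO is limiting.
n(CO2) = (1/1) × 14.21 = 14.21 mol
V(CO2) = nRT/P = 14.21 × 62.36 × 697.15 / 1360 = 454.2 L

454 L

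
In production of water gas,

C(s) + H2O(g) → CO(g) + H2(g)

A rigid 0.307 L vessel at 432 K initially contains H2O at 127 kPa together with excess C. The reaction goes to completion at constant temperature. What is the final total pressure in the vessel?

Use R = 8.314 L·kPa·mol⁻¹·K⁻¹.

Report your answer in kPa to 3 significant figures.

254 kPa

At constant T and V, P ∝ n(gas): 1 mol gas → 2 mol gas.
P_final = (2/1) × 127 = 254.0 kPa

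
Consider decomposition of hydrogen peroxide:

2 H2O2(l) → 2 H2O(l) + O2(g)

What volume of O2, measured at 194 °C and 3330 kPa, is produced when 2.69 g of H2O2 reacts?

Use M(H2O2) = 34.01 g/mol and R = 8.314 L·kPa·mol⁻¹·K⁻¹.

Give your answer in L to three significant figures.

0.0461 L

n(H2O2) = 2.690 / 34.01 = 0.07909 mol
n(O2) = (1/2) × 0.07909 = 0.03954 mol
V = nRT/P = 0.03954 × 8.314 × 467.15 / 3330 = 0.04612 L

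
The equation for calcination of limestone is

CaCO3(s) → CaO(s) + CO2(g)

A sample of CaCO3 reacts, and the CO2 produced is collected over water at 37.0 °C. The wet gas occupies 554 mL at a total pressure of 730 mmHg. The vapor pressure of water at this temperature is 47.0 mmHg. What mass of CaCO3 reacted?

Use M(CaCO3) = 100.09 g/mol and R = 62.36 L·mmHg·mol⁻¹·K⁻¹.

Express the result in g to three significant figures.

P(CO2) = 730 − 47.0 = 683.0 mmHg
n(CO2) = PV/RT = (683.0 × 0.5540) / (62.36 × 310.15) = 0.01956 mol
n(CaCO3) = (1/1) × 0.01956 = 0.01956 mol
m(CaCO3) = 0.01956 × 100.09 = 1.958 g

1.96 g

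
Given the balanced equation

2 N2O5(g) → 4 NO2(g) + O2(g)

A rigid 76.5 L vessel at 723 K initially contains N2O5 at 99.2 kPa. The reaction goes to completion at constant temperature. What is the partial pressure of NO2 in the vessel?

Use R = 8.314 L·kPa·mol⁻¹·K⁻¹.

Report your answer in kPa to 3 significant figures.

n(N2O5)₀ = PV/RT = (99.2 × 76.5) / (8.314 × 723) = 1.262 mol
n(NO2) = (4/2) × 1.262 = 2.524 mol
P(NO2) = nRT/V = 2.524 × 8.314 × 723 / 76.5 = 198.3 kPa

198 kPa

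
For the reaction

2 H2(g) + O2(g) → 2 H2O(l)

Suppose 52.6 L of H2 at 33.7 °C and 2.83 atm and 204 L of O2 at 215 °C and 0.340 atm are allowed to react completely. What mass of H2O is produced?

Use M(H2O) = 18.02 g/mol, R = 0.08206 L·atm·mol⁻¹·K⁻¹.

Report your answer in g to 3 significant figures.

62.4 g

n(H2) = PV/RT = (2.83 × 52.6) / (0.08206 × 306.85) = 5.912 mol
n(O2) = PV/RT = (0.340 × 204) / (0.08206 × 488.15) = 1.732 mol
For 5.912 mol H2, stoichiometry requires (1/2) × 5.912 = 2.956 mol O2; 1.732 mol is available, so O2 is limiting.
n(H2O) = (2/1) × 1.732 = 3.464 mol
m(H2O) = 3.464 × 18.02 = 62.42 g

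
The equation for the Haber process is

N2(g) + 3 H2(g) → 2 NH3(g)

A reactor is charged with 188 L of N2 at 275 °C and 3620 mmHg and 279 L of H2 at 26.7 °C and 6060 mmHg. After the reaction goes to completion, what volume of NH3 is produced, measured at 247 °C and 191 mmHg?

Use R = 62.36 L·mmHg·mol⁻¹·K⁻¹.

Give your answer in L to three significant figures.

n(N2) = PV/RT = (3620 × 188) / (62.36 × 548.15) = 19.91 mol
n(H2) = PV/RT = (6060 × 279) / (62.36 × 299.85) = 90.42 mol
For 19.91 mol N2, stoichiometry requires (3/1) × 19.91 = 59.73 mol H2; 90.42 mol is available, so N2 is limiting.
n(NH3) = (2/1) × 19.91 = 39.82 mol
V(NH3) = nRT/P = 39.82 × 62.36 × 520.15 / 191 = 6762 L

6760 L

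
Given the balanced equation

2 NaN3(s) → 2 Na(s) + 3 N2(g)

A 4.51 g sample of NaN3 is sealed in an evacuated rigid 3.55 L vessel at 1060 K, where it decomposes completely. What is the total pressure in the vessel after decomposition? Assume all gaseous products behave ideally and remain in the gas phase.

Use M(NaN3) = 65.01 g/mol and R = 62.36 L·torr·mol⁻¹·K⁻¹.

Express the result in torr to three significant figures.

1940 torr

n(NaN3) = 4.51 / 65.01 = 0.06937 mol
n(gas produced) = (3/2) × 0.06937 = 0.1041 mol
P = nRT/V = 0.1041 × 62.36 × 1060 / 3.55 = 1938 torr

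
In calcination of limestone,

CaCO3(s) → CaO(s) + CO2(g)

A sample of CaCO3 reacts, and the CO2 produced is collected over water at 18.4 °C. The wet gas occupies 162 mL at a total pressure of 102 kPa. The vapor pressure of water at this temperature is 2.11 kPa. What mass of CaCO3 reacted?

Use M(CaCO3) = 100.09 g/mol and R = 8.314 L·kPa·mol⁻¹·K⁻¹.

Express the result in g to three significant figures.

0.668 g

P(CO2) = 102 − 2.11 = 99.89 kPa
n(CO2) = PV/RT = (99.89 × 0.1620) / (8.314 × 291.55) = 0.006676 mol
n(CaCO3) = (1/1) × 0.006676 = 0.006676 mol
m(CaCO3) = 0.006676 × 100.09 = 0.6682 g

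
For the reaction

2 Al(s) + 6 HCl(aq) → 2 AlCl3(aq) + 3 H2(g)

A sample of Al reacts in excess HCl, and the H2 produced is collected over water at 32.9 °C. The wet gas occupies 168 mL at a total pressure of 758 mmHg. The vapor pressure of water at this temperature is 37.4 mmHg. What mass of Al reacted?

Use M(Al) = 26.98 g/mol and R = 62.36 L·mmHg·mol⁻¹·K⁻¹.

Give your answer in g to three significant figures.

P(H2) = 758 − 37.4 = 720.6 mmHg
n(H2) = PV/RT = (720.6 × 0.1680) / (62.36 × 306.05) = 0.006343 mol
n(Al) = (2/3) × 0.006343 = 0.004229 mol
m(Al) = 0.004229 × 26.98 = 0.1141 g

0.114 g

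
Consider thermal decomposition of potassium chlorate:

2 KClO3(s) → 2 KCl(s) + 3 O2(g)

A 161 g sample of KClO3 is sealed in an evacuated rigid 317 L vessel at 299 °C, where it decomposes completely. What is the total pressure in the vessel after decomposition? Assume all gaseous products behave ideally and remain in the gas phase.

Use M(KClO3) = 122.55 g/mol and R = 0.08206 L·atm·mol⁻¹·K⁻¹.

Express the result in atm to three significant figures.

n(KClO3) = 161 / 122.55 = 1.314 mol
n(gas produced) = (3/2) × 1.314 = 1.971 mol
P = nRT/V = 1.971 × 0.08206 × 572.15 / 317 = 0.2919 atm

0.292 atm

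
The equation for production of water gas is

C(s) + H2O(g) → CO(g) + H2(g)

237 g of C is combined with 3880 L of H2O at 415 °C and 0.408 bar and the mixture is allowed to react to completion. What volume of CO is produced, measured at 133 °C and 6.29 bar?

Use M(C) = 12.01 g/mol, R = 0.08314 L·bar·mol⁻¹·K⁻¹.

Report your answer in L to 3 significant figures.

n(C) = 237 / 12.01 = 19.73 mol
n(H2O) = PV/RT = (0.408 × 3880) / (0.08314 × 688.15) = 27.67 mol
For 19.73 mol C, stoichiometry requires (1/1) × 19.73 = 19.73 mol H2O; 27.67 mol is available, so C is limiting.
n(CO) = (1/1) × 19.73 = 19.73 mol
V(CO) = nRT/P = 19.73 × 0.08314 × 406.15 / 6.29 = 105.9 L

106 L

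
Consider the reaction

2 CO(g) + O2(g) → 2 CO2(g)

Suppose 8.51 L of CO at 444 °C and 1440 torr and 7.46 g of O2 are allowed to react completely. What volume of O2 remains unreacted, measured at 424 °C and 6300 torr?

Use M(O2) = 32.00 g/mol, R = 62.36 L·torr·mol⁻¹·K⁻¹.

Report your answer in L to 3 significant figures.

n(CO) = PV/RT = (1440 × 8.51) / (62.36 × 717.15) = 0.2740 mol
n(O2) = 7.46 / 32.00 = 0.2331 mol
For 0.2740 mol CO, stoichiometry requires (1/2) × 0.2740 = 0.1370 mol O2; 0.2331 mol is available, so CO is limiting.
n(O2) consumed = (1/2) × 0.2740 = 0.1370 mol; remaining = 0.2331 − 0.1370 = 0.09610 mol
V(O2) = nRT/P = 0.09610 × 62.36 × 697.15 / 6300 = 0.6632 L

0.663 L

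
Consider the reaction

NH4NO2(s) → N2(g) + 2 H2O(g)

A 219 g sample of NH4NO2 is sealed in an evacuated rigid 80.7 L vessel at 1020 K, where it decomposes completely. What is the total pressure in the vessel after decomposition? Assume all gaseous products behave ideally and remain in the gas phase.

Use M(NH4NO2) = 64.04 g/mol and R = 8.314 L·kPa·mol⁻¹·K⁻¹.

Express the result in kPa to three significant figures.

1080 kPa

n(NH4NO2) = 219 / 64.04 = 3.420 mol
n(gas produced) = (3/1) × 3.420 = 10.26 mol
P = nRT/V = 10.26 × 8.314 × 1020 / 80.7 = 1078 kPa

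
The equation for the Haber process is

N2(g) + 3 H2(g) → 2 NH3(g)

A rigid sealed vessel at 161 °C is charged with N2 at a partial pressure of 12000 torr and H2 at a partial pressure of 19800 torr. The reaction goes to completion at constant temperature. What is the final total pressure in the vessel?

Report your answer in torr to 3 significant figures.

18600 torr

With V and T fixed, P_i ∝ n_i, so the mole ratios apply directly to partial pressures at 161 °C.
P(H2) required for 12000 torr of N2 = (3/1) × 12000 = 36000 torr; available 19800 torr, so H2 is limiting.
P(N2) remaining = 12000 − (1/3) × 19800 = 5400 torr
P(gaseous products) = (2)/3 × 19800 = 13200 torr
P_total at 161 °C = 5400 + 13200 = 18600 torr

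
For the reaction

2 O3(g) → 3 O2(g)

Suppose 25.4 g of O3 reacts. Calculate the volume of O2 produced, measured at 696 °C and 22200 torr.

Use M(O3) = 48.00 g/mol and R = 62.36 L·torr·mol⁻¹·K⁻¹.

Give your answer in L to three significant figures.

2.16 L

n(O3) = 25.40 / 48.00 = 0.5292 mol
n(O2) = (3/2) × 0.5292 = 0.7938 mol
V = nRT/P = 0.7938 × 62.36 × 969.15 / 22200 = 2.161 L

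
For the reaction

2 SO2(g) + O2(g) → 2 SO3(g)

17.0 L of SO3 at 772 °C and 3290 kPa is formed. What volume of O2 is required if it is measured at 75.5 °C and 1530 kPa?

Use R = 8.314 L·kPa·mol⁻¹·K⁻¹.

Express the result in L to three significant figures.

6.10 L

n(SO3) = PV/RT = (3290 × 17.0) / (8.314 × 1045.15) = 6.437 mol
n(O2) = (1/2) × 6.437 = 3.219 mol
V = nRT/P = 3.219 × 8.314 × 348.65 / 1530 = 6.099 L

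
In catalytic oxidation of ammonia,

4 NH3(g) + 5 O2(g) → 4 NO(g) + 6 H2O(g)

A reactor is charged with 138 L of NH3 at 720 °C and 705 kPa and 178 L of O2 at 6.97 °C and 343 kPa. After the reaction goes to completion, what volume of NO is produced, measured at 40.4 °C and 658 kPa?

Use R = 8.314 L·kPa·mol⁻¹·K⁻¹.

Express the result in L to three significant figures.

46.7 L

n(NH3) = PV/RT = (705 × 138) / (8.314 × 993.15) = 11.78 mol
n(O2) = PV/RT = (343 × 178) / (8.314 × 280.12) = 26.22 mol
For 11.78 mol NH3, stoichiometry requires (5/4) × 11.78 = 14.72 mol O2; 26.22 mol is available, so NH3 is limiting.
n(NO) = (4/4) × 11.78 = 11.78 mol
V(NO) = nRT/P = 11.78 × 8.314 × 313.55 / 658 = 46.67 L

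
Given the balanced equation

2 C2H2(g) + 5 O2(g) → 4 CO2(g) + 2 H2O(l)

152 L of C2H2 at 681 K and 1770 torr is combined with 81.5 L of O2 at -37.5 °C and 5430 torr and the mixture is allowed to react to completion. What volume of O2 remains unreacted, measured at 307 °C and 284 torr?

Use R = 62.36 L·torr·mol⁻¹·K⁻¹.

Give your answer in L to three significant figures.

1820 L

n(C2H2) = PV/RT = (1770 × 152) / (62.36 × 681) = 6.335 mol
n(O2) = PV/RT = (5430 × 81.5) / (62.36 × 235.65) = 30.12 mol
For 6.335 mol C2H2, stoichiometry requires (5/2) × 6.335 = 15.84 mol O2; 30.12 mol is available, so C2H2 is limiting.
n(O2) consumed = (5/2) × 6.335 = 15.84 mol; remaining = 30.12 − 15.84 = 14.28 mol
V(O2) = nRT/P = 14.28 × 62.36 × 580.15 / 284 = 1819 L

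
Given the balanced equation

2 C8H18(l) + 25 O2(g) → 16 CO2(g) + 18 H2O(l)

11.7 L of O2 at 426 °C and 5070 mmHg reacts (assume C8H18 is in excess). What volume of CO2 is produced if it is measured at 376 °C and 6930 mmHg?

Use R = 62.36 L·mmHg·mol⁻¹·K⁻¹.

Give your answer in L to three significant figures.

5.09 L

n(O2) = PV/RT = (5070 × 11.7) / (62.36 × 699.15) = 1.361 mol
n(CO2) = (16/25) × 1.361 = 0.8710 mol
V = nRT/P = 0.8710 × 62.36 × 649.15 / 6930 = 5.088 L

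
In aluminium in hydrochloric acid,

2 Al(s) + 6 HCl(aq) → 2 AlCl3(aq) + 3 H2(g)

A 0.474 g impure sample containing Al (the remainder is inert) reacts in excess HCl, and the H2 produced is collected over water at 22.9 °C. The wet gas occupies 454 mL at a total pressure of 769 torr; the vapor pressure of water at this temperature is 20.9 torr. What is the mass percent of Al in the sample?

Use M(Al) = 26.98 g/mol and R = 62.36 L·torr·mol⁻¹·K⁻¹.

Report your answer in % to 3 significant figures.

P(H2) = 769 − 20.9 = 748.1 torr
n(H2) = PV/RT = (748.1 × 0.4540) / (62.36 × 296.05) = 0.01840 mol
n(Al) = (2/3) × 0.01840 = 0.01227 mol
m(Al) = 0.01227 × 26.98 = 0.3310 g
%Al = 0.3310 / 0.474 × 100 = 69.83%

69.8 %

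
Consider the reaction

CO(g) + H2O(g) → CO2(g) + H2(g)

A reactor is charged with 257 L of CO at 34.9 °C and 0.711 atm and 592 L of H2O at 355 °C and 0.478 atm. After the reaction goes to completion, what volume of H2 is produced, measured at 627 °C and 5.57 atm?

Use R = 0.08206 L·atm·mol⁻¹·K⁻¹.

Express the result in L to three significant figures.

n(CO) = PV/RT = (0.711 × 257) / (0.08206 × 308.05) = 7.229 mol
n(H2O) = PV/RT = (0.478 × 592) / (0.08206 × 628.15) = 5.490 mol
For 7.229 mol CO, stoichiometry requires (1/1) × 7.229 = 7.229 mol H2O; 5.490 mol is available, so H2O is limiting.
n(H2) = (1/1) × 5.490 = 5.490 mol
V(H2) = nRT/P = 5.490 × 0.08206 × 900.15 / 5.57 = 72.81 L

72.8 L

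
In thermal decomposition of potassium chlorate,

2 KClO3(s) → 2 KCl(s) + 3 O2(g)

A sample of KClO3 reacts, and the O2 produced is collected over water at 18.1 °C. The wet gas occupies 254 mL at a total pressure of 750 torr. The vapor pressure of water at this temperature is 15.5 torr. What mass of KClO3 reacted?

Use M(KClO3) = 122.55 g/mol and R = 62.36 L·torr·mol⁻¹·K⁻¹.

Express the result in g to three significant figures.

0.839 g

P(O2) = 750 − 15.5 = 734.5 torr
n(O2) = PV/RT = (734.5 × 0.2540) / (62.36 × 291.25) = 0.01027 mol
n(KClO3) = (2/3) × 0.01027 = 0.006847 mol
m(KClO3) = 0.006847 × 122.55 = 0.8391 g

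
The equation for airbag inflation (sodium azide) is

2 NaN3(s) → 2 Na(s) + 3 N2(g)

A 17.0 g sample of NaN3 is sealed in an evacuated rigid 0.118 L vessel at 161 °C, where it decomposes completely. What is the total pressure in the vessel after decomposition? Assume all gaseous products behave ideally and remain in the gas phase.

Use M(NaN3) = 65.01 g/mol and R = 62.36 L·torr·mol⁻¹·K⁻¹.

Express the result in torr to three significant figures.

n(NaN3) = 17.0 / 65.01 = 0.2615 mol
n(gas produced) = (3/2) × 0.2615 = 0.3922 mol
P = nRT/V = 0.3922 × 62.36 × 434.15 / 0.118 = 89990 torr

90000 torr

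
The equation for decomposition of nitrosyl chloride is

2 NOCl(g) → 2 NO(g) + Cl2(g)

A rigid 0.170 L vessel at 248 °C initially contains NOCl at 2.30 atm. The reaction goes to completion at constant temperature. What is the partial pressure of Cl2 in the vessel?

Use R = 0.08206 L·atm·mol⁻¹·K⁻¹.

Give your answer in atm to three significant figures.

n(NOCl)₀ = PV/RT = (2.30 × 0.170) / (0.08206 × 521.15) = 0.009143 mol
n(Cl2) = (1/2) × 0.009143 = 0.004572 mol
P(Cl2) = nRT/V = 0.004572 × 0.08206 × 521.15 / 0.170 = 1.150 atm

1.15 atm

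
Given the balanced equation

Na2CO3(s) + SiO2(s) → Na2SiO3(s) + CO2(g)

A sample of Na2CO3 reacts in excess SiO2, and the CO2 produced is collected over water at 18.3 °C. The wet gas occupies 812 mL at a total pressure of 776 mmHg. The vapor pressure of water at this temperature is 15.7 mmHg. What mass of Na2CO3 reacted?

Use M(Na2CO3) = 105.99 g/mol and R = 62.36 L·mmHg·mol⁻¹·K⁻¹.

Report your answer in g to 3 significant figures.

3.60 g

P(CO2) = 776 − 15.7 = 760.3 mmHg
n(CO2) = PV/RT = (760.3 × 0.8120) / (62.36 × 291.45) = 0.03397 mol
n(Na2CO3) = (1/1) × 0.03397 = 0.03397 mol
m(Na2CO3) = 0.03397 × 105.99 = 3.600 g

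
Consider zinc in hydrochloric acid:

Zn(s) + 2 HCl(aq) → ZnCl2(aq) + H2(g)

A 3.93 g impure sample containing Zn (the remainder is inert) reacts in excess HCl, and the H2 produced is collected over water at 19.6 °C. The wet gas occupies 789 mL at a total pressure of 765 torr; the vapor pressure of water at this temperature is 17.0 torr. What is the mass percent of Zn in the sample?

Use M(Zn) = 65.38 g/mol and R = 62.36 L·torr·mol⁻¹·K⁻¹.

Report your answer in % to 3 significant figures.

P(H2) = 765 − 17.0 = 748.0 torr
n(H2) = PV/RT = (748.0 × 0.7890) / (62.36 × 292.75) = 0.03233 mol
n(Zn) = (1/1) × 0.03233 = 0.03233 mol
m(Zn) = 0.03233 × 65.38 = 2.114 g
%Zn = 2.114 / 3.93 × 100 = 53.79%

53.8 %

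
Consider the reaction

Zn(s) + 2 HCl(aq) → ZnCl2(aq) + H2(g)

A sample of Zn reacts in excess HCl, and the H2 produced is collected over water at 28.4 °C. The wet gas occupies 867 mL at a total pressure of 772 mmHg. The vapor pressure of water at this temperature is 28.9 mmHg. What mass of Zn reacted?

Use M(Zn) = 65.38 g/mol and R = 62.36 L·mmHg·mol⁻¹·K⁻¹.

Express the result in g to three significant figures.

2.24 g

P(H2) = 772 − 28.9 = 743.1 mmHg
n(H2) = PV/RT = (743.1 × 0.8670) / (62.36 × 301.55) = 0.03426 mol
n(Zn) = (1/1) × 0.03426 = 0.03426 mol
m(Zn) = 0.03426 × 65.38 = 2.240 g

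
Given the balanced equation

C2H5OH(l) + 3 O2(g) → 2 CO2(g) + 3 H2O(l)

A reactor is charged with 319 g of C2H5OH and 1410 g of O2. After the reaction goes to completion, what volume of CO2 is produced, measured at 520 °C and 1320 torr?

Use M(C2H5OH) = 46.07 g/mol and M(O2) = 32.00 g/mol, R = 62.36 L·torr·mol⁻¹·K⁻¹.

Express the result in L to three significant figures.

n(C2H5OH) = 319 / 46.07 = 6.924 mol
n(O2) = 1410 / 32.00 = 44.06 mol
For 6.924 mol C2H5OH, stoichiometry requires (3/1) × 6.924 = 20.77 mol O2; 44.06 mol is available, so C2H5OH is limiting.
n(CO2) = (2/1) × 6.924 = 13.85 mol
V(CO2) = nRT/P = 13.85 × 62.36 × 793.15 / 1320 = 519.0 L

519 L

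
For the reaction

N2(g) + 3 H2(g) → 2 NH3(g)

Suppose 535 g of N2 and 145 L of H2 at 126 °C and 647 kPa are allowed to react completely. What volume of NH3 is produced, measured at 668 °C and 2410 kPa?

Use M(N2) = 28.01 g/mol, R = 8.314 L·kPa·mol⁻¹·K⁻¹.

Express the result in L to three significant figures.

61.2 L

n(N2) = 535 / 28.01 = 19.10 mol
n(H2) = PV/RT = (647 × 145) / (8.314 × 399.15) = 28.27 mol
For 19.10 mol N2, stoichiometry requires (3/1) × 19.10 = 57.30 mol H2; 28.27 mol is available, so H2 is limiting.
n(NH3) = (2/3) × 28.27 = 18.85 mol
V(NH3) = nRT/P = 18.85 × 8.314 × 941.15 / 2410 = 61.20 L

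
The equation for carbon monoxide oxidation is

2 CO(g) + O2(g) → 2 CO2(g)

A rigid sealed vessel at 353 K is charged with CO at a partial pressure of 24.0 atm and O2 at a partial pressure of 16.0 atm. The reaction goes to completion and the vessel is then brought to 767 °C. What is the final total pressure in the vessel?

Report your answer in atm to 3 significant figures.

At constant V, partial pressures at 353 K are proportional to moles, so apply stoichiometry directly to pressures.
P(O2) required for 24.0 atm of CO = (1/2) × 24.0 = 12.00 atm; available 16.0 atm, so CO is limiting.
P(O2) remaining = 16.0 − (1/2) × 24.0 = 4.000 atm
P(gaseous products) = (2)/2 × 24.0 = 24.00 atm
P_total at 353 K = 4.000 + 24.00 = 28.00 atm
Scaling to 767 °C: P = 28.00 × 1040.15/353 = 82.50 atm

82.5 atm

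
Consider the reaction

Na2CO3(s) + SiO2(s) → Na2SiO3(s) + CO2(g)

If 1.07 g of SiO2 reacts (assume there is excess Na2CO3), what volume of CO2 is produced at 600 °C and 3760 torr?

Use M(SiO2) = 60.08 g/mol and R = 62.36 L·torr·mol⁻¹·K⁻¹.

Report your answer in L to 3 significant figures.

n(SiO2) = 1.070 / 60.08 = 0.01781 mol
n(CO2) = (1/1) × 0.01781 = 0.01781 mol
V = nRT/P = 0.01781 × 62.36 × 873.15 / 3760 = 0.2579 L

0.258 L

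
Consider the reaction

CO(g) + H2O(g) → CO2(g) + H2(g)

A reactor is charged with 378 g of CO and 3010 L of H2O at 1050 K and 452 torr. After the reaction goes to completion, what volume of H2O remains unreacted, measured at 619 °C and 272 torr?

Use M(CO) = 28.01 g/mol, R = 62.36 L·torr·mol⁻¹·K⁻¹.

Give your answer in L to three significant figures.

n(CO) = 378 / 28.01 = 13.50 mol
n(H2O) = PV/RT = (452 × 3010) / (62.36 × 1050) = 20.78 mol
For 13.50 mol CO, stoichiometry requires (1/1) × 13.50 = 13.50 mol H2O; 20.78 mol is available, so CO is limiting.
n(H2O) consumed = (1/1) × 13.50 = 13.50 mol; remaining = 20.78 − 13.50 = 7.280 mol
V(H2O) = nRT/P = 7.280 × 62.36 × 892.15 / 272 = 1489 L

1490 L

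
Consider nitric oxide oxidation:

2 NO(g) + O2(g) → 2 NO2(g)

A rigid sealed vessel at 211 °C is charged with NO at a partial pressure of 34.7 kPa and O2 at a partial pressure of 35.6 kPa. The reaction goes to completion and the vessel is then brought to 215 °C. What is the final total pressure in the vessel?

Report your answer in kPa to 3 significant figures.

At constant V, partial pressures at 211 °C are proportional to moles, so apply stoichiometry directly to pressures.
P(O2) required for 34.7 kPa of NO = (1/2) × 34.7 = 17.35 kPa; available 35.6 kPa, so NO is limiting.
P(O2) remaining = 35.6 − (1/2) × 34.7 = 18.25 kPa
P(gaseous products) = (2)/2 × 34.7 = 34.70 kPa
P_total at 211 °C = 18.25 + 34.70 = 52.95 kPa
Scaling to 215 °C: P = 52.95 × 488.15/484.15 = 53.39 kPa

53.4 kPa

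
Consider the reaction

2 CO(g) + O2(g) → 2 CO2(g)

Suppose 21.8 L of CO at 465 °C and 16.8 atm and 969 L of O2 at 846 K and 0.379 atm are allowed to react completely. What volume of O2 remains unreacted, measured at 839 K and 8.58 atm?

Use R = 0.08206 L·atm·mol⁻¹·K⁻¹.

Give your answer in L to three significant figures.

n(CO) = PV/RT = (16.8 × 21.8) / (0.08206 × 738.15) = 6.046 mol
n(O2) = PV/RT = (0.379 × 969) / (0.08206 × 846) = 5.290 mol
For 6.046 mol CO, stoichiometry requires (1/2) × 6.046 = 3.023 mol O2; 5.290 mol is available, so CO is limiting.
n(O2) consumed = (1/2) × 6.046 = 3.023 mol; remaining = 5.290 − 3.023 = 2.267 mol
V(O2) = nRT/P = 2.267 × 0.08206 × 839 / 8.58 = 18.19 L

18.2 L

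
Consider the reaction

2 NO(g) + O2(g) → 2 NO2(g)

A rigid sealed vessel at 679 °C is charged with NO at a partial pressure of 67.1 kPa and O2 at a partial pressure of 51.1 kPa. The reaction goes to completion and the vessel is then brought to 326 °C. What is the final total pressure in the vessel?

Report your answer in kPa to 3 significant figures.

With V and T fixed, P_i ∝ n_i, so the mole ratios apply directly to partial pressures at 679 °C.
P(O2) required for 67.1 kPa of NO = (1/2) × 67.1 = 33.55 kPa; available 51.1 kPa, so NO is limiting.
P(O2) remaining = 51.1 − (1/2) × 67.1 = 17.55 kPa
P(gaseous products) = (2)/2 × 67.1 = 67.10 kPa
P_total at 679 °C = 17.55 + 67.10 = 84.65 kPa
Scaling to 326 °C: P = 84.65 × 599.15/952.15 = 53.27 kPa

53.3 kPa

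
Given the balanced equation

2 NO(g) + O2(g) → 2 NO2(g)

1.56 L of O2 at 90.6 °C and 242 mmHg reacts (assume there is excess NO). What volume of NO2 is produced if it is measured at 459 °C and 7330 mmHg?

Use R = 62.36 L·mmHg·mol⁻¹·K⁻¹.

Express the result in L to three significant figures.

n(O2) = PV/RT = (242 × 1.56) / (62.36 × 363.75) = 0.01664 mol
n(NO2) = (2/1) × 0.01664 = 0.03328 mol
V = nRT/P = 0.03328 × 62.36 × 732.15 / 7330 = 0.2073 L

0.207 L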